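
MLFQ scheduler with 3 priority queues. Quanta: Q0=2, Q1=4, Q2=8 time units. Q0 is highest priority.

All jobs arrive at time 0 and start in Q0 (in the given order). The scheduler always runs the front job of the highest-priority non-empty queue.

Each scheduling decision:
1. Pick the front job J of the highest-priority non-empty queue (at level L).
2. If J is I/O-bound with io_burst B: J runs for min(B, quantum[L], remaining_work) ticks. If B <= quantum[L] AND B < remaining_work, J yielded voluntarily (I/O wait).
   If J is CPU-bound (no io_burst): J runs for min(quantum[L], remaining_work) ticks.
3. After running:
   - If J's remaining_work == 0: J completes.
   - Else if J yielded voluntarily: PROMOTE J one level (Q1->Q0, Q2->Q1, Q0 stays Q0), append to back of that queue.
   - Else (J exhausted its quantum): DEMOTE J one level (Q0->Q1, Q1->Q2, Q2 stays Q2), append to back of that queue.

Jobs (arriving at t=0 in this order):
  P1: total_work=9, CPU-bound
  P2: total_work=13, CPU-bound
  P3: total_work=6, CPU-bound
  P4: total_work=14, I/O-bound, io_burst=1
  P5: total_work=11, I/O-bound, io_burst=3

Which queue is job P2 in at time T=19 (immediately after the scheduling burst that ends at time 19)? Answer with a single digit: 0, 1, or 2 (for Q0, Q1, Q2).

t=0-2: P1@Q0 runs 2, rem=7, quantum used, demote→Q1. Q0=[P2,P3,P4,P5] Q1=[P1] Q2=[]
t=2-4: P2@Q0 runs 2, rem=11, quantum used, demote→Q1. Q0=[P3,P4,P5] Q1=[P1,P2] Q2=[]
t=4-6: P3@Q0 runs 2, rem=4, quantum used, demote→Q1. Q0=[P4,P5] Q1=[P1,P2,P3] Q2=[]
t=6-7: P4@Q0 runs 1, rem=13, I/O yield, promote→Q0. Q0=[P5,P4] Q1=[P1,P2,P3] Q2=[]
t=7-9: P5@Q0 runs 2, rem=9, quantum used, demote→Q1. Q0=[P4] Q1=[P1,P2,P3,P5] Q2=[]
t=9-10: P4@Q0 runs 1, rem=12, I/O yield, promote→Q0. Q0=[P4] Q1=[P1,P2,P3,P5] Q2=[]
t=10-11: P4@Q0 runs 1, rem=11, I/O yield, promote→Q0. Q0=[P4] Q1=[P1,P2,P3,P5] Q2=[]
t=11-12: P4@Q0 runs 1, rem=10, I/O yield, promote→Q0. Q0=[P4] Q1=[P1,P2,P3,P5] Q2=[]
t=12-13: P4@Q0 runs 1, rem=9, I/O yield, promote→Q0. Q0=[P4] Q1=[P1,P2,P3,P5] Q2=[]
t=13-14: P4@Q0 runs 1, rem=8, I/O yield, promote→Q0. Q0=[P4] Q1=[P1,P2,P3,P5] Q2=[]
t=14-15: P4@Q0 runs 1, rem=7, I/O yield, promote→Q0. Q0=[P4] Q1=[P1,P2,P3,P5] Q2=[]
t=15-16: P4@Q0 runs 1, rem=6, I/O yield, promote→Q0. Q0=[P4] Q1=[P1,P2,P3,P5] Q2=[]
t=16-17: P4@Q0 runs 1, rem=5, I/O yield, promote→Q0. Q0=[P4] Q1=[P1,P2,P3,P5] Q2=[]
t=17-18: P4@Q0 runs 1, rem=4, I/O yield, promote→Q0. Q0=[P4] Q1=[P1,P2,P3,P5] Q2=[]
t=18-19: P4@Q0 runs 1, rem=3, I/O yield, promote→Q0. Q0=[P4] Q1=[P1,P2,P3,P5] Q2=[]
t=19-20: P4@Q0 runs 1, rem=2, I/O yield, promote→Q0. Q0=[P4] Q1=[P1,P2,P3,P5] Q2=[]
t=20-21: P4@Q0 runs 1, rem=1, I/O yield, promote→Q0. Q0=[P4] Q1=[P1,P2,P3,P5] Q2=[]
t=21-22: P4@Q0 runs 1, rem=0, completes. Q0=[] Q1=[P1,P2,P3,P5] Q2=[]
t=22-26: P1@Q1 runs 4, rem=3, quantum used, demote→Q2. Q0=[] Q1=[P2,P3,P5] Q2=[P1]
t=26-30: P2@Q1 runs 4, rem=7, quantum used, demote→Q2. Q0=[] Q1=[P3,P5] Q2=[P1,P2]
t=30-34: P3@Q1 runs 4, rem=0, completes. Q0=[] Q1=[P5] Q2=[P1,P2]
t=34-37: P5@Q1 runs 3, rem=6, I/O yield, promote→Q0. Q0=[P5] Q1=[] Q2=[P1,P2]
t=37-39: P5@Q0 runs 2, rem=4, quantum used, demote→Q1. Q0=[] Q1=[P5] Q2=[P1,P2]
t=39-42: P5@Q1 runs 3, rem=1, I/O yield, promote→Q0. Q0=[P5] Q1=[] Q2=[P1,P2]
t=42-43: P5@Q0 runs 1, rem=0, completes. Q0=[] Q1=[] Q2=[P1,P2]
t=43-46: P1@Q2 runs 3, rem=0, completes. Q0=[] Q1=[] Q2=[P2]
t=46-53: P2@Q2 runs 7, rem=0, completes. Q0=[] Q1=[] Q2=[]

Answer: 1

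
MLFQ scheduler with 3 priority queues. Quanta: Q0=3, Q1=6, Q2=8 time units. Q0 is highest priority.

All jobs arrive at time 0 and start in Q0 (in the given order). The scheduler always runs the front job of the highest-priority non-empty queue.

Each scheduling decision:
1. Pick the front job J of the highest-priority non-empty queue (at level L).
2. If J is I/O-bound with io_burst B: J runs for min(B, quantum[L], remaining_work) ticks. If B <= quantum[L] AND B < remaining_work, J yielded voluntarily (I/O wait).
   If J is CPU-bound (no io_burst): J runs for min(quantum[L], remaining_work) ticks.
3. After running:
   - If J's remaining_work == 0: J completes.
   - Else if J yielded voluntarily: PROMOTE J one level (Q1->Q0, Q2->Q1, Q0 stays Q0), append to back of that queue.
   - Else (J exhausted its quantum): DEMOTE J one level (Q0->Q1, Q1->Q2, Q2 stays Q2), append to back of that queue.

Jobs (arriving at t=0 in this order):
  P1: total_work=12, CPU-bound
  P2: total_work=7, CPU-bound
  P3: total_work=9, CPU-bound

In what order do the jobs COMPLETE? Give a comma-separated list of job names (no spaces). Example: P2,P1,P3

Answer: P2,P3,P1

Derivation:
t=0-3: P1@Q0 runs 3, rem=9, quantum used, demote→Q1. Q0=[P2,P3] Q1=[P1] Q2=[]
t=3-6: P2@Q0 runs 3, rem=4, quantum used, demote→Q1. Q0=[P3] Q1=[P1,P2] Q2=[]
t=6-9: P3@Q0 runs 3, rem=6, quantum used, demote→Q1. Q0=[] Q1=[P1,P2,P3] Q2=[]
t=9-15: P1@Q1 runs 6, rem=3, quantum used, demote→Q2. Q0=[] Q1=[P2,P3] Q2=[P1]
t=15-19: P2@Q1 runs 4, rem=0, completes. Q0=[] Q1=[P3] Q2=[P1]
t=19-25: P3@Q1 runs 6, rem=0, completes. Q0=[] Q1=[] Q2=[P1]
t=25-28: P1@Q2 runs 3, rem=0, completes. Q0=[] Q1=[] Q2=[]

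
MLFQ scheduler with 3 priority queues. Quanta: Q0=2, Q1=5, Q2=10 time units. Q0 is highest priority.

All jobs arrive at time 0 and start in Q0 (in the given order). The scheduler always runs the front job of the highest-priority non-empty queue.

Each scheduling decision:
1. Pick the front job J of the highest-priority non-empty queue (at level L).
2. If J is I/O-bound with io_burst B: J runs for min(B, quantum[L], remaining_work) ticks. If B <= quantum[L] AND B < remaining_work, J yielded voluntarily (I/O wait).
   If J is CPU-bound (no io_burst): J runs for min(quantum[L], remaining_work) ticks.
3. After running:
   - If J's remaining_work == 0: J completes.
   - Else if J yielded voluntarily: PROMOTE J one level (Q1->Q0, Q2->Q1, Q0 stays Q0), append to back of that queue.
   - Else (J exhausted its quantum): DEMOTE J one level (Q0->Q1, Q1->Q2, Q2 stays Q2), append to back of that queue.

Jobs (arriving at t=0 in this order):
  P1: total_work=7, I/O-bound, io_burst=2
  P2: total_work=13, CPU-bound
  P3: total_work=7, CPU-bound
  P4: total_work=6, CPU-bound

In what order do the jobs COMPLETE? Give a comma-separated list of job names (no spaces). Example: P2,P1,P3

t=0-2: P1@Q0 runs 2, rem=5, I/O yield, promote→Q0. Q0=[P2,P3,P4,P1] Q1=[] Q2=[]
t=2-4: P2@Q0 runs 2, rem=11, quantum used, demote→Q1. Q0=[P3,P4,P1] Q1=[P2] Q2=[]
t=4-6: P3@Q0 runs 2, rem=5, quantum used, demote→Q1. Q0=[P4,P1] Q1=[P2,P3] Q2=[]
t=6-8: P4@Q0 runs 2, rem=4, quantum used, demote→Q1. Q0=[P1] Q1=[P2,P3,P4] Q2=[]
t=8-10: P1@Q0 runs 2, rem=3, I/O yield, promote→Q0. Q0=[P1] Q1=[P2,P3,P4] Q2=[]
t=10-12: P1@Q0 runs 2, rem=1, I/O yield, promote→Q0. Q0=[P1] Q1=[P2,P3,P4] Q2=[]
t=12-13: P1@Q0 runs 1, rem=0, completes. Q0=[] Q1=[P2,P3,P4] Q2=[]
t=13-18: P2@Q1 runs 5, rem=6, quantum used, demote→Q2. Q0=[] Q1=[P3,P4] Q2=[P2]
t=18-23: P3@Q1 runs 5, rem=0, completes. Q0=[] Q1=[P4] Q2=[P2]
t=23-27: P4@Q1 runs 4, rem=0, completes. Q0=[] Q1=[] Q2=[P2]
t=27-33: P2@Q2 runs 6, rem=0, completes. Q0=[] Q1=[] Q2=[]

Answer: P1,P3,P4,P2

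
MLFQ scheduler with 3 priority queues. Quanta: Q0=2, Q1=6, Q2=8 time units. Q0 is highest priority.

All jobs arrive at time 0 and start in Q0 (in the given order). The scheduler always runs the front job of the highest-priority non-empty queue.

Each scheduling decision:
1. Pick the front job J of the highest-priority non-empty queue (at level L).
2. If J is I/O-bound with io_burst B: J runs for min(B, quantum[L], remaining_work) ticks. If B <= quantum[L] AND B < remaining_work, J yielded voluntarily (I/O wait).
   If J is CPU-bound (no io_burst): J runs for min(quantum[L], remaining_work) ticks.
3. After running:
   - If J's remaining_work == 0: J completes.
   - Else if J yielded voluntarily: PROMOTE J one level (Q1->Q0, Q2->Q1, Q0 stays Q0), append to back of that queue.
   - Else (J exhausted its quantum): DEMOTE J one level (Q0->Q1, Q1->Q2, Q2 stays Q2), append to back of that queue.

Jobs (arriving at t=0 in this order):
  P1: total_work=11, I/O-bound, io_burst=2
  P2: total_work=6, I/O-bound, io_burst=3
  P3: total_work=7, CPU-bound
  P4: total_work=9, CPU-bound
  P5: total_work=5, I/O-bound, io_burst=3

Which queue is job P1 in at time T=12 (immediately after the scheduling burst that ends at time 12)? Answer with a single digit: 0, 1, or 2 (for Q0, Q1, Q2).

t=0-2: P1@Q0 runs 2, rem=9, I/O yield, promote→Q0. Q0=[P2,P3,P4,P5,P1] Q1=[] Q2=[]
t=2-4: P2@Q0 runs 2, rem=4, quantum used, demote→Q1. Q0=[P3,P4,P5,P1] Q1=[P2] Q2=[]
t=4-6: P3@Q0 runs 2, rem=5, quantum used, demote→Q1. Q0=[P4,P5,P1] Q1=[P2,P3] Q2=[]
t=6-8: P4@Q0 runs 2, rem=7, quantum used, demote→Q1. Q0=[P5,P1] Q1=[P2,P3,P4] Q2=[]
t=8-10: P5@Q0 runs 2, rem=3, quantum used, demote→Q1. Q0=[P1] Q1=[P2,P3,P4,P5] Q2=[]
t=10-12: P1@Q0 runs 2, rem=7, I/O yield, promote→Q0. Q0=[P1] Q1=[P2,P3,P4,P5] Q2=[]
t=12-14: P1@Q0 runs 2, rem=5, I/O yield, promote→Q0. Q0=[P1] Q1=[P2,P3,P4,P5] Q2=[]
t=14-16: P1@Q0 runs 2, rem=3, I/O yield, promote→Q0. Q0=[P1] Q1=[P2,P3,P4,P5] Q2=[]
t=16-18: P1@Q0 runs 2, rem=1, I/O yield, promote→Q0. Q0=[P1] Q1=[P2,P3,P4,P5] Q2=[]
t=18-19: P1@Q0 runs 1, rem=0, completes. Q0=[] Q1=[P2,P3,P4,P5] Q2=[]
t=19-22: P2@Q1 runs 3, rem=1, I/O yield, promote→Q0. Q0=[P2] Q1=[P3,P4,P5] Q2=[]
t=22-23: P2@Q0 runs 1, rem=0, completes. Q0=[] Q1=[P3,P4,P5] Q2=[]
t=23-28: P3@Q1 runs 5, rem=0, completes. Q0=[] Q1=[P4,P5] Q2=[]
t=28-34: P4@Q1 runs 6, rem=1, quantum used, demote→Q2. Q0=[] Q1=[P5] Q2=[P4]
t=34-37: P5@Q1 runs 3, rem=0, completes. Q0=[] Q1=[] Q2=[P4]
t=37-38: P4@Q2 runs 1, rem=0, completes. Q0=[] Q1=[] Q2=[]

Answer: 0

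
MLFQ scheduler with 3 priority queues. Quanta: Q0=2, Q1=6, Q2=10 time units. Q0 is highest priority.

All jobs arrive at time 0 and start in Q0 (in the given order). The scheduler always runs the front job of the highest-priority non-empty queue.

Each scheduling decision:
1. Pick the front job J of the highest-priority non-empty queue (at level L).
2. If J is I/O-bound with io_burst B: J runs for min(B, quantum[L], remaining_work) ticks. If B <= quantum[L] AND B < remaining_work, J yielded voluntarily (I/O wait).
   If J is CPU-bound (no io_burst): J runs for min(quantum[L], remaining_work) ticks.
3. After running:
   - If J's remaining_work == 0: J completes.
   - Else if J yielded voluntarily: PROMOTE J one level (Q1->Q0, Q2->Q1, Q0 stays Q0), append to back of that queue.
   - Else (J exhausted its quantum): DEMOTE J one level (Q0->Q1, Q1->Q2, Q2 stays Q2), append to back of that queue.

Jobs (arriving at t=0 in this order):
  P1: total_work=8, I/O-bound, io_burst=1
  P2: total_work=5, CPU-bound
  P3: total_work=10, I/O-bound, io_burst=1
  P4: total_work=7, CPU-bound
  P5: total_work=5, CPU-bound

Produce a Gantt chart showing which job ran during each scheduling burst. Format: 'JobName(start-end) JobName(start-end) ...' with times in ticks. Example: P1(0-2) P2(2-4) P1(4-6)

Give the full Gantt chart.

Answer: P1(0-1) P2(1-3) P3(3-4) P4(4-6) P5(6-8) P1(8-9) P3(9-10) P1(10-11) P3(11-12) P1(12-13) P3(13-14) P1(14-15) P3(15-16) P1(16-17) P3(17-18) P1(18-19) P3(19-20) P1(20-21) P3(21-22) P3(22-23) P3(23-24) P2(24-27) P4(27-32) P5(32-35)

Derivation:
t=0-1: P1@Q0 runs 1, rem=7, I/O yield, promote→Q0. Q0=[P2,P3,P4,P5,P1] Q1=[] Q2=[]
t=1-3: P2@Q0 runs 2, rem=3, quantum used, demote→Q1. Q0=[P3,P4,P5,P1] Q1=[P2] Q2=[]
t=3-4: P3@Q0 runs 1, rem=9, I/O yield, promote→Q0. Q0=[P4,P5,P1,P3] Q1=[P2] Q2=[]
t=4-6: P4@Q0 runs 2, rem=5, quantum used, demote→Q1. Q0=[P5,P1,P3] Q1=[P2,P4] Q2=[]
t=6-8: P5@Q0 runs 2, rem=3, quantum used, demote→Q1. Q0=[P1,P3] Q1=[P2,P4,P5] Q2=[]
t=8-9: P1@Q0 runs 1, rem=6, I/O yield, promote→Q0. Q0=[P3,P1] Q1=[P2,P4,P5] Q2=[]
t=9-10: P3@Q0 runs 1, rem=8, I/O yield, promote→Q0. Q0=[P1,P3] Q1=[P2,P4,P5] Q2=[]
t=10-11: P1@Q0 runs 1, rem=5, I/O yield, promote→Q0. Q0=[P3,P1] Q1=[P2,P4,P5] Q2=[]
t=11-12: P3@Q0 runs 1, rem=7, I/O yield, promote→Q0. Q0=[P1,P3] Q1=[P2,P4,P5] Q2=[]
t=12-13: P1@Q0 runs 1, rem=4, I/O yield, promote→Q0. Q0=[P3,P1] Q1=[P2,P4,P5] Q2=[]
t=13-14: P3@Q0 runs 1, rem=6, I/O yield, promote→Q0. Q0=[P1,P3] Q1=[P2,P4,P5] Q2=[]
t=14-15: P1@Q0 runs 1, rem=3, I/O yield, promote→Q0. Q0=[P3,P1] Q1=[P2,P4,P5] Q2=[]
t=15-16: P3@Q0 runs 1, rem=5, I/O yield, promote→Q0. Q0=[P1,P3] Q1=[P2,P4,P5] Q2=[]
t=16-17: P1@Q0 runs 1, rem=2, I/O yield, promote→Q0. Q0=[P3,P1] Q1=[P2,P4,P5] Q2=[]
t=17-18: P3@Q0 runs 1, rem=4, I/O yield, promote→Q0. Q0=[P1,P3] Q1=[P2,P4,P5] Q2=[]
t=18-19: P1@Q0 runs 1, rem=1, I/O yield, promote→Q0. Q0=[P3,P1] Q1=[P2,P4,P5] Q2=[]
t=19-20: P3@Q0 runs 1, rem=3, I/O yield, promote→Q0. Q0=[P1,P3] Q1=[P2,P4,P5] Q2=[]
t=20-21: P1@Q0 runs 1, rem=0, completes. Q0=[P3] Q1=[P2,P4,P5] Q2=[]
t=21-22: P3@Q0 runs 1, rem=2, I/O yield, promote→Q0. Q0=[P3] Q1=[P2,P4,P5] Q2=[]
t=22-23: P3@Q0 runs 1, rem=1, I/O yield, promote→Q0. Q0=[P3] Q1=[P2,P4,P5] Q2=[]
t=23-24: P3@Q0 runs 1, rem=0, completes. Q0=[] Q1=[P2,P4,P5] Q2=[]
t=24-27: P2@Q1 runs 3, rem=0, completes. Q0=[] Q1=[P4,P5] Q2=[]
t=27-32: P4@Q1 runs 5, rem=0, completes. Q0=[] Q1=[P5] Q2=[]
t=32-35: P5@Q1 runs 3, rem=0, completes. Q0=[] Q1=[] Q2=[]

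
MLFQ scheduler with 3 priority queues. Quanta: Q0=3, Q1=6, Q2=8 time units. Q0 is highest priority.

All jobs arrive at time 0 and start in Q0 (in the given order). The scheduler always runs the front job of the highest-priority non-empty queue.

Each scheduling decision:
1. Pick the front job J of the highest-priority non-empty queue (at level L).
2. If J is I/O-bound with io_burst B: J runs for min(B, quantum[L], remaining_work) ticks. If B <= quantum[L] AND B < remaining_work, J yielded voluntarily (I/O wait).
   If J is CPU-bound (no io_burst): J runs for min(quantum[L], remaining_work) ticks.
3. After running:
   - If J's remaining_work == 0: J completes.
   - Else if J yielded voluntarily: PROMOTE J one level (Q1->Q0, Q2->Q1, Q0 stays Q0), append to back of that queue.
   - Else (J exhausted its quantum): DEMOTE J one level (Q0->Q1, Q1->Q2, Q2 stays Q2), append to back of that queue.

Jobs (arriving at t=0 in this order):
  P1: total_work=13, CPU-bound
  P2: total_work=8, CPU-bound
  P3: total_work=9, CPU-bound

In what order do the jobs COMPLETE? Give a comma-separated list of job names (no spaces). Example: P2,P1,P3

t=0-3: P1@Q0 runs 3, rem=10, quantum used, demote→Q1. Q0=[P2,P3] Q1=[P1] Q2=[]
t=3-6: P2@Q0 runs 3, rem=5, quantum used, demote→Q1. Q0=[P3] Q1=[P1,P2] Q2=[]
t=6-9: P3@Q0 runs 3, rem=6, quantum used, demote→Q1. Q0=[] Q1=[P1,P2,P3] Q2=[]
t=9-15: P1@Q1 runs 6, rem=4, quantum used, demote→Q2. Q0=[] Q1=[P2,P3] Q2=[P1]
t=15-20: P2@Q1 runs 5, rem=0, completes. Q0=[] Q1=[P3] Q2=[P1]
t=20-26: P3@Q1 runs 6, rem=0, completes. Q0=[] Q1=[] Q2=[P1]
t=26-30: P1@Q2 runs 4, rem=0, completes. Q0=[] Q1=[] Q2=[]

Answer: P2,P3,P1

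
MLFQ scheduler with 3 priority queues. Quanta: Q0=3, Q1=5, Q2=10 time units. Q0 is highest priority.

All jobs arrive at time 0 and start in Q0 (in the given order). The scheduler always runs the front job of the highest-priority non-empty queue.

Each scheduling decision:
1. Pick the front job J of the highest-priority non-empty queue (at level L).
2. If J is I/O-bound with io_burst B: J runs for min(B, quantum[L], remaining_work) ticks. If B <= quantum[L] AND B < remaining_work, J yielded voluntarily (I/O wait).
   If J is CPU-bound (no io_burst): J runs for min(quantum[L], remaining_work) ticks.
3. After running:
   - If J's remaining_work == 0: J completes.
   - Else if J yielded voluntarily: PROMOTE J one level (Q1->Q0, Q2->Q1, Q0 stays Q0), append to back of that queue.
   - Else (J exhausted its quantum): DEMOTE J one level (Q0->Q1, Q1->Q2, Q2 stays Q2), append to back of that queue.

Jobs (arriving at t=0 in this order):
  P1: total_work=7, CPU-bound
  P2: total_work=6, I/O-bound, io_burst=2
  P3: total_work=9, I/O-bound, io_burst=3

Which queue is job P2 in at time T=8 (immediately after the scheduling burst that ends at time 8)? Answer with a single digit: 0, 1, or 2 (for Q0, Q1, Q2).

t=0-3: P1@Q0 runs 3, rem=4, quantum used, demote→Q1. Q0=[P2,P3] Q1=[P1] Q2=[]
t=3-5: P2@Q0 runs 2, rem=4, I/O yield, promote→Q0. Q0=[P3,P2] Q1=[P1] Q2=[]
t=5-8: P3@Q0 runs 3, rem=6, I/O yield, promote→Q0. Q0=[P2,P3] Q1=[P1] Q2=[]
t=8-10: P2@Q0 runs 2, rem=2, I/O yield, promote→Q0. Q0=[P3,P2] Q1=[P1] Q2=[]
t=10-13: P3@Q0 runs 3, rem=3, I/O yield, promote→Q0. Q0=[P2,P3] Q1=[P1] Q2=[]
t=13-15: P2@Q0 runs 2, rem=0, completes. Q0=[P3] Q1=[P1] Q2=[]
t=15-18: P3@Q0 runs 3, rem=0, completes. Q0=[] Q1=[P1] Q2=[]
t=18-22: P1@Q1 runs 4, rem=0, completes. Q0=[] Q1=[] Q2=[]

Answer: 0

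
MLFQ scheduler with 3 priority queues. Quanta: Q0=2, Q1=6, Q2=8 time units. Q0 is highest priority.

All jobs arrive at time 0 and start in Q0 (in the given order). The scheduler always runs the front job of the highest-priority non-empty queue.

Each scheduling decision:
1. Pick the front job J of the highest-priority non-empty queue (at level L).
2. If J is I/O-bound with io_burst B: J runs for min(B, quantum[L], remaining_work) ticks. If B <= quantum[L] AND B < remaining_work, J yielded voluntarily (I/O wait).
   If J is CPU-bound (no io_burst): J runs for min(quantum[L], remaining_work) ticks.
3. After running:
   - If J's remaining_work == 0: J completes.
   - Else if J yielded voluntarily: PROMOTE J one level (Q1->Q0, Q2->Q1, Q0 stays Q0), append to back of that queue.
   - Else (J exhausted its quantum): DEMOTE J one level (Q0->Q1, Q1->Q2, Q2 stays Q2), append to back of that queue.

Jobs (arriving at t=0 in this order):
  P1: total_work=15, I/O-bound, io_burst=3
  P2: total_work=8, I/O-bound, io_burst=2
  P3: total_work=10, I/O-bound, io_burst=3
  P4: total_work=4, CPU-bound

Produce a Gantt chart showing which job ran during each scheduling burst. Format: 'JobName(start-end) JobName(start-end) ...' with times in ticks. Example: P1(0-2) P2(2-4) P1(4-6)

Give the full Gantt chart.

t=0-2: P1@Q0 runs 2, rem=13, quantum used, demote→Q1. Q0=[P2,P3,P4] Q1=[P1] Q2=[]
t=2-4: P2@Q0 runs 2, rem=6, I/O yield, promote→Q0. Q0=[P3,P4,P2] Q1=[P1] Q2=[]
t=4-6: P3@Q0 runs 2, rem=8, quantum used, demote→Q1. Q0=[P4,P2] Q1=[P1,P3] Q2=[]
t=6-8: P4@Q0 runs 2, rem=2, quantum used, demote→Q1. Q0=[P2] Q1=[P1,P3,P4] Q2=[]
t=8-10: P2@Q0 runs 2, rem=4, I/O yield, promote→Q0. Q0=[P2] Q1=[P1,P3,P4] Q2=[]
t=10-12: P2@Q0 runs 2, rem=2, I/O yield, promote→Q0. Q0=[P2] Q1=[P1,P3,P4] Q2=[]
t=12-14: P2@Q0 runs 2, rem=0, completes. Q0=[] Q1=[P1,P3,P4] Q2=[]
t=14-17: P1@Q1 runs 3, rem=10, I/O yield, promote→Q0. Q0=[P1] Q1=[P3,P4] Q2=[]
t=17-19: P1@Q0 runs 2, rem=8, quantum used, demote→Q1. Q0=[] Q1=[P3,P4,P1] Q2=[]
t=19-22: P3@Q1 runs 3, rem=5, I/O yield, promote→Q0. Q0=[P3] Q1=[P4,P1] Q2=[]
t=22-24: P3@Q0 runs 2, rem=3, quantum used, demote→Q1. Q0=[] Q1=[P4,P1,P3] Q2=[]
t=24-26: P4@Q1 runs 2, rem=0, completes. Q0=[] Q1=[P1,P3] Q2=[]
t=26-29: P1@Q1 runs 3, rem=5, I/O yield, promote→Q0. Q0=[P1] Q1=[P3] Q2=[]
t=29-31: P1@Q0 runs 2, rem=3, quantum used, demote→Q1. Q0=[] Q1=[P3,P1] Q2=[]
t=31-34: P3@Q1 runs 3, rem=0, completes. Q0=[] Q1=[P1] Q2=[]
t=34-37: P1@Q1 runs 3, rem=0, completes. Q0=[] Q1=[] Q2=[]

Answer: P1(0-2) P2(2-4) P3(4-6) P4(6-8) P2(8-10) P2(10-12) P2(12-14) P1(14-17) P1(17-19) P3(19-22) P3(22-24) P4(24-26) P1(26-29) P1(29-31) P3(31-34) P1(34-37)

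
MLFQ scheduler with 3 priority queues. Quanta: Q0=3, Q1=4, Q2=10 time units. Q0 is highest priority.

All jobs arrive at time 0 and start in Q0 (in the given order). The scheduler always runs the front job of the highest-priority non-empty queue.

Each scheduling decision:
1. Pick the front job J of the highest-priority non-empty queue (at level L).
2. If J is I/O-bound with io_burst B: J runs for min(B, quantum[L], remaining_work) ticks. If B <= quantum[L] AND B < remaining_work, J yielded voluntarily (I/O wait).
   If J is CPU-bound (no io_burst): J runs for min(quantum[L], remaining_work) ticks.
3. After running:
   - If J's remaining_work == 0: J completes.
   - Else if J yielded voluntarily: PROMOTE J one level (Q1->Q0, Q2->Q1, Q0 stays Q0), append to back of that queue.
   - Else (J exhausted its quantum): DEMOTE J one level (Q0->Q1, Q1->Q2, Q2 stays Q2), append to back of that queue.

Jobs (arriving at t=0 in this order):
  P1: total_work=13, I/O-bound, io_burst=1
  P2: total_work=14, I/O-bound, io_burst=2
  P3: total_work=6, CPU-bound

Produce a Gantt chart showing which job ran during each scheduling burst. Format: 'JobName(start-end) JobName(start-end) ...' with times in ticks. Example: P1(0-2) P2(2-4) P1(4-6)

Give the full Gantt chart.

Answer: P1(0-1) P2(1-3) P3(3-6) P1(6-7) P2(7-9) P1(9-10) P2(10-12) P1(12-13) P2(13-15) P1(15-16) P2(16-18) P1(18-19) P2(19-21) P1(21-22) P2(22-24) P1(24-25) P1(25-26) P1(26-27) P1(27-28) P1(28-29) P1(29-30) P3(30-33)

Derivation:
t=0-1: P1@Q0 runs 1, rem=12, I/O yield, promote→Q0. Q0=[P2,P3,P1] Q1=[] Q2=[]
t=1-3: P2@Q0 runs 2, rem=12, I/O yield, promote→Q0. Q0=[P3,P1,P2] Q1=[] Q2=[]
t=3-6: P3@Q0 runs 3, rem=3, quantum used, demote→Q1. Q0=[P1,P2] Q1=[P3] Q2=[]
t=6-7: P1@Q0 runs 1, rem=11, I/O yield, promote→Q0. Q0=[P2,P1] Q1=[P3] Q2=[]
t=7-9: P2@Q0 runs 2, rem=10, I/O yield, promote→Q0. Q0=[P1,P2] Q1=[P3] Q2=[]
t=9-10: P1@Q0 runs 1, rem=10, I/O yield, promote→Q0. Q0=[P2,P1] Q1=[P3] Q2=[]
t=10-12: P2@Q0 runs 2, rem=8, I/O yield, promote→Q0. Q0=[P1,P2] Q1=[P3] Q2=[]
t=12-13: P1@Q0 runs 1, rem=9, I/O yield, promote→Q0. Q0=[P2,P1] Q1=[P3] Q2=[]
t=13-15: P2@Q0 runs 2, rem=6, I/O yield, promote→Q0. Q0=[P1,P2] Q1=[P3] Q2=[]
t=15-16: P1@Q0 runs 1, rem=8, I/O yield, promote→Q0. Q0=[P2,P1] Q1=[P3] Q2=[]
t=16-18: P2@Q0 runs 2, rem=4, I/O yield, promote→Q0. Q0=[P1,P2] Q1=[P3] Q2=[]
t=18-19: P1@Q0 runs 1, rem=7, I/O yield, promote→Q0. Q0=[P2,P1] Q1=[P3] Q2=[]
t=19-21: P2@Q0 runs 2, rem=2, I/O yield, promote→Q0. Q0=[P1,P2] Q1=[P3] Q2=[]
t=21-22: P1@Q0 runs 1, rem=6, I/O yield, promote→Q0. Q0=[P2,P1] Q1=[P3] Q2=[]
t=22-24: P2@Q0 runs 2, rem=0, completes. Q0=[P1] Q1=[P3] Q2=[]
t=24-25: P1@Q0 runs 1, rem=5, I/O yield, promote→Q0. Q0=[P1] Q1=[P3] Q2=[]
t=25-26: P1@Q0 runs 1, rem=4, I/O yield, promote→Q0. Q0=[P1] Q1=[P3] Q2=[]
t=26-27: P1@Q0 runs 1, rem=3, I/O yield, promote→Q0. Q0=[P1] Q1=[P3] Q2=[]
t=27-28: P1@Q0 runs 1, rem=2, I/O yield, promote→Q0. Q0=[P1] Q1=[P3] Q2=[]
t=28-29: P1@Q0 runs 1, rem=1, I/O yield, promote→Q0. Q0=[P1] Q1=[P3] Q2=[]
t=29-30: P1@Q0 runs 1, rem=0, completes. Q0=[] Q1=[P3] Q2=[]
t=30-33: P3@Q1 runs 3, rem=0, completes. Q0=[] Q1=[] Q2=[]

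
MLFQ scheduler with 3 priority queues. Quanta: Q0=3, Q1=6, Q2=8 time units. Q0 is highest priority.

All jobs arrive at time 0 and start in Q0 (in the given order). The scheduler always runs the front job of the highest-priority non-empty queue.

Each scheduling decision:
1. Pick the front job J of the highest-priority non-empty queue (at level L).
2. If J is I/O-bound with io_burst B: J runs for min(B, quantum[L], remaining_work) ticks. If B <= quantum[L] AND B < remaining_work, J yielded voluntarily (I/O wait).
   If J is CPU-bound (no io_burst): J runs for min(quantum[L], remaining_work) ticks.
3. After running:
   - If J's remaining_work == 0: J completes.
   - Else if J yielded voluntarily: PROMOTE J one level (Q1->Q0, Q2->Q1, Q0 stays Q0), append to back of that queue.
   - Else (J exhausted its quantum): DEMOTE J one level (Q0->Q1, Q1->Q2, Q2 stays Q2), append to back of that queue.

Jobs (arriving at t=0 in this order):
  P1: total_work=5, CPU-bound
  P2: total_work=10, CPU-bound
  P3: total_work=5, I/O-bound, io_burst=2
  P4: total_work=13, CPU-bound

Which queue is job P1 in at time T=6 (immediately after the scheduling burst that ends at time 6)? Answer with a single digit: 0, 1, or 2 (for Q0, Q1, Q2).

Answer: 1

Derivation:
t=0-3: P1@Q0 runs 3, rem=2, quantum used, demote→Q1. Q0=[P2,P3,P4] Q1=[P1] Q2=[]
t=3-6: P2@Q0 runs 3, rem=7, quantum used, demote→Q1. Q0=[P3,P4] Q1=[P1,P2] Q2=[]
t=6-8: P3@Q0 runs 2, rem=3, I/O yield, promote→Q0. Q0=[P4,P3] Q1=[P1,P2] Q2=[]
t=8-11: P4@Q0 runs 3, rem=10, quantum used, demote→Q1. Q0=[P3] Q1=[P1,P2,P4] Q2=[]
t=11-13: P3@Q0 runs 2, rem=1, I/O yield, promote→Q0. Q0=[P3] Q1=[P1,P2,P4] Q2=[]
t=13-14: P3@Q0 runs 1, rem=0, completes. Q0=[] Q1=[P1,P2,P4] Q2=[]
t=14-16: P1@Q1 runs 2, rem=0, completes. Q0=[] Q1=[P2,P4] Q2=[]
t=16-22: P2@Q1 runs 6, rem=1, quantum used, demote→Q2. Q0=[] Q1=[P4] Q2=[P2]
t=22-28: P4@Q1 runs 6, rem=4, quantum used, demote→Q2. Q0=[] Q1=[] Q2=[P2,P4]
t=28-29: P2@Q2 runs 1, rem=0, completes. Q0=[] Q1=[] Q2=[P4]
t=29-33: P4@Q2 runs 4, rem=0, completes. Q0=[] Q1=[] Q2=[]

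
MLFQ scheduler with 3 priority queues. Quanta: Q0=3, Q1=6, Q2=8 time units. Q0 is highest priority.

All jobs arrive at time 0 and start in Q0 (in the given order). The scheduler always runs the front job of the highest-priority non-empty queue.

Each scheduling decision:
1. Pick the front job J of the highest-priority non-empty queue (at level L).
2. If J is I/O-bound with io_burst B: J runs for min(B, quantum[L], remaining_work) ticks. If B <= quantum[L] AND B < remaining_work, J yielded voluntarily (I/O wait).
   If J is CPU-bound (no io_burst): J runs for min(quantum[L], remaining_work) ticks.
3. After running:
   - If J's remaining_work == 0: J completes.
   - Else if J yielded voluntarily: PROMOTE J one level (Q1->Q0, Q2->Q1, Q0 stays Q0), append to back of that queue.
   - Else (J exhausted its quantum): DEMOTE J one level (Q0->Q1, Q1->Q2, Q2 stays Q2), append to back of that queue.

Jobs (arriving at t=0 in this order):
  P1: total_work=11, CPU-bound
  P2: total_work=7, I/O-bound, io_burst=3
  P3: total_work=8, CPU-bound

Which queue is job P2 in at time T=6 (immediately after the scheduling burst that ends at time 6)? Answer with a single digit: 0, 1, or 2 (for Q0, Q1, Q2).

t=0-3: P1@Q0 runs 3, rem=8, quantum used, demote→Q1. Q0=[P2,P3] Q1=[P1] Q2=[]
t=3-6: P2@Q0 runs 3, rem=4, I/O yield, promote→Q0. Q0=[P3,P2] Q1=[P1] Q2=[]
t=6-9: P3@Q0 runs 3, rem=5, quantum used, demote→Q1. Q0=[P2] Q1=[P1,P3] Q2=[]
t=9-12: P2@Q0 runs 3, rem=1, I/O yield, promote→Q0. Q0=[P2] Q1=[P1,P3] Q2=[]
t=12-13: P2@Q0 runs 1, rem=0, completes. Q0=[] Q1=[P1,P3] Q2=[]
t=13-19: P1@Q1 runs 6, rem=2, quantum used, demote→Q2. Q0=[] Q1=[P3] Q2=[P1]
t=19-24: P3@Q1 runs 5, rem=0, completes. Q0=[] Q1=[] Q2=[P1]
t=24-26: P1@Q2 runs 2, rem=0, completes. Q0=[] Q1=[] Q2=[]

Answer: 0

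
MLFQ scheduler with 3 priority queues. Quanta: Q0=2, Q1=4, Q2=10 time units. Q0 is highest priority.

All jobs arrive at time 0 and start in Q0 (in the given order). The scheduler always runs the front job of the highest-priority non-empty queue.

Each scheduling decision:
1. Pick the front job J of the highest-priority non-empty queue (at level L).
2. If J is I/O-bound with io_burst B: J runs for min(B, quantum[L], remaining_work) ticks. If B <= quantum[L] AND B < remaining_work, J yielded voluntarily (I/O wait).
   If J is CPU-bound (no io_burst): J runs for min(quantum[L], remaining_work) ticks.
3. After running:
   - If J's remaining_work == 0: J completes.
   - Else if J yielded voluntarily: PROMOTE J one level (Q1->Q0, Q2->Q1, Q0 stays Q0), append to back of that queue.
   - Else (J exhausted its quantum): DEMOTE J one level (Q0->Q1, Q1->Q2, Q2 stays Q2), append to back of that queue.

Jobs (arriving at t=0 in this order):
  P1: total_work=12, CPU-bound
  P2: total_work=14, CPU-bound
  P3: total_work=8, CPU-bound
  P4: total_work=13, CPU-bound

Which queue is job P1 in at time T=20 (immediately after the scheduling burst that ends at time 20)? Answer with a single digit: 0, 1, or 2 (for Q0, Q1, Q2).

Answer: 2

Derivation:
t=0-2: P1@Q0 runs 2, rem=10, quantum used, demote→Q1. Q0=[P2,P3,P4] Q1=[P1] Q2=[]
t=2-4: P2@Q0 runs 2, rem=12, quantum used, demote→Q1. Q0=[P3,P4] Q1=[P1,P2] Q2=[]
t=4-6: P3@Q0 runs 2, rem=6, quantum used, demote→Q1. Q0=[P4] Q1=[P1,P2,P3] Q2=[]
t=6-8: P4@Q0 runs 2, rem=11, quantum used, demote→Q1. Q0=[] Q1=[P1,P2,P3,P4] Q2=[]
t=8-12: P1@Q1 runs 4, rem=6, quantum used, demote→Q2. Q0=[] Q1=[P2,P3,P4] Q2=[P1]
t=12-16: P2@Q1 runs 4, rem=8, quantum used, demote→Q2. Q0=[] Q1=[P3,P4] Q2=[P1,P2]
t=16-20: P3@Q1 runs 4, rem=2, quantum used, demote→Q2. Q0=[] Q1=[P4] Q2=[P1,P2,P3]
t=20-24: P4@Q1 runs 4, rem=7, quantum used, demote→Q2. Q0=[] Q1=[] Q2=[P1,P2,P3,P4]
t=24-30: P1@Q2 runs 6, rem=0, completes. Q0=[] Q1=[] Q2=[P2,P3,P4]
t=30-38: P2@Q2 runs 8, rem=0, completes. Q0=[] Q1=[] Q2=[P3,P4]
t=38-40: P3@Q2 runs 2, rem=0, completes. Q0=[] Q1=[] Q2=[P4]
t=40-47: P4@Q2 runs 7, rem=0, completes. Q0=[] Q1=[] Q2=[]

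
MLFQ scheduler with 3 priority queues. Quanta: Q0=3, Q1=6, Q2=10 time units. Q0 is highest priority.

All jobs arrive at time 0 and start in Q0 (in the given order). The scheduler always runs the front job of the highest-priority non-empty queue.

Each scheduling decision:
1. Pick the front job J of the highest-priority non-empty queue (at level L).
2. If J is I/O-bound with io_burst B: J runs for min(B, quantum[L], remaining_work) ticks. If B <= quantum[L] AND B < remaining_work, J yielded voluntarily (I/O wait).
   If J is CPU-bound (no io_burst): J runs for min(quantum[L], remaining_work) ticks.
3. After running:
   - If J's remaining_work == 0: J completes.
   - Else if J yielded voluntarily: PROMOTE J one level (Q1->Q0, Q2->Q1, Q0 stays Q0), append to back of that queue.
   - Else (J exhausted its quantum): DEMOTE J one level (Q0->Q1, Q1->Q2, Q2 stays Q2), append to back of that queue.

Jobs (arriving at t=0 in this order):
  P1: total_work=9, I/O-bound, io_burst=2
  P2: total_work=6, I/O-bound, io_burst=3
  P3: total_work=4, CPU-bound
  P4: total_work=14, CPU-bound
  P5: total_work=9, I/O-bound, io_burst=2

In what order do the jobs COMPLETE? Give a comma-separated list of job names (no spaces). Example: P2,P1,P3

t=0-2: P1@Q0 runs 2, rem=7, I/O yield, promote→Q0. Q0=[P2,P3,P4,P5,P1] Q1=[] Q2=[]
t=2-5: P2@Q0 runs 3, rem=3, I/O yield, promote→Q0. Q0=[P3,P4,P5,P1,P2] Q1=[] Q2=[]
t=5-8: P3@Q0 runs 3, rem=1, quantum used, demote→Q1. Q0=[P4,P5,P1,P2] Q1=[P3] Q2=[]
t=8-11: P4@Q0 runs 3, rem=11, quantum used, demote→Q1. Q0=[P5,P1,P2] Q1=[P3,P4] Q2=[]
t=11-13: P5@Q0 runs 2, rem=7, I/O yield, promote→Q0. Q0=[P1,P2,P5] Q1=[P3,P4] Q2=[]
t=13-15: P1@Q0 runs 2, rem=5, I/O yield, promote→Q0. Q0=[P2,P5,P1] Q1=[P3,P4] Q2=[]
t=15-18: P2@Q0 runs 3, rem=0, completes. Q0=[P5,P1] Q1=[P3,P4] Q2=[]
t=18-20: P5@Q0 runs 2, rem=5, I/O yield, promote→Q0. Q0=[P1,P5] Q1=[P3,P4] Q2=[]
t=20-22: P1@Q0 runs 2, rem=3, I/O yield, promote→Q0. Q0=[P5,P1] Q1=[P3,P4] Q2=[]
t=22-24: P5@Q0 runs 2, rem=3, I/O yield, promote→Q0. Q0=[P1,P5] Q1=[P3,P4] Q2=[]
t=24-26: P1@Q0 runs 2, rem=1, I/O yield, promote→Q0. Q0=[P5,P1] Q1=[P3,P4] Q2=[]
t=26-28: P5@Q0 runs 2, rem=1, I/O yield, promote→Q0. Q0=[P1,P5] Q1=[P3,P4] Q2=[]
t=28-29: P1@Q0 runs 1, rem=0, completes. Q0=[P5] Q1=[P3,P4] Q2=[]
t=29-30: P5@Q0 runs 1, rem=0, completes. Q0=[] Q1=[P3,P4] Q2=[]
t=30-31: P3@Q1 runs 1, rem=0, completes. Q0=[] Q1=[P4] Q2=[]
t=31-37: P4@Q1 runs 6, rem=5, quantum used, demote→Q2. Q0=[] Q1=[] Q2=[P4]
t=37-42: P4@Q2 runs 5, rem=0, completes. Q0=[] Q1=[] Q2=[]

Answer: P2,P1,P5,P3,P4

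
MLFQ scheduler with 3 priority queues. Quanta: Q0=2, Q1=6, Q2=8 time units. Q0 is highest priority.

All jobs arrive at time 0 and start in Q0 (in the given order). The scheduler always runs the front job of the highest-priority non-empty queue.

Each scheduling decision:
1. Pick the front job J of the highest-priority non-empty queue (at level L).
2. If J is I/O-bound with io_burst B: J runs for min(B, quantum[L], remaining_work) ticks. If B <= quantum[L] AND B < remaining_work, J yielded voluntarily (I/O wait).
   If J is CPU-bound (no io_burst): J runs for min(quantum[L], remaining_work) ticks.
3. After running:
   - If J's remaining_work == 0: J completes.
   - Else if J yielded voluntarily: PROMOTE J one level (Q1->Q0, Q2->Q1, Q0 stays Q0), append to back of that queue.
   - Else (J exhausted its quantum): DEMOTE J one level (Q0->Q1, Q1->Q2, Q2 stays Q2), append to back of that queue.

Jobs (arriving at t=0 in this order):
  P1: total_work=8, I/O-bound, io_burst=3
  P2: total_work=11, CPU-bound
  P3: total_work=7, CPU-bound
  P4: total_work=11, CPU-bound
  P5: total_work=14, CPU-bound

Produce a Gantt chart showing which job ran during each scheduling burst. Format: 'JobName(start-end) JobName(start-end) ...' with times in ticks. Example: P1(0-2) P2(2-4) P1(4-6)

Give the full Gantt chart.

t=0-2: P1@Q0 runs 2, rem=6, quantum used, demote→Q1. Q0=[P2,P3,P4,P5] Q1=[P1] Q2=[]
t=2-4: P2@Q0 runs 2, rem=9, quantum used, demote→Q1. Q0=[P3,P4,P5] Q1=[P1,P2] Q2=[]
t=4-6: P3@Q0 runs 2, rem=5, quantum used, demote→Q1. Q0=[P4,P5] Q1=[P1,P2,P3] Q2=[]
t=6-8: P4@Q0 runs 2, rem=9, quantum used, demote→Q1. Q0=[P5] Q1=[P1,P2,P3,P4] Q2=[]
t=8-10: P5@Q0 runs 2, rem=12, quantum used, demote→Q1. Q0=[] Q1=[P1,P2,P3,P4,P5] Q2=[]
t=10-13: P1@Q1 runs 3, rem=3, I/O yield, promote→Q0. Q0=[P1] Q1=[P2,P3,P4,P5] Q2=[]
t=13-15: P1@Q0 runs 2, rem=1, quantum used, demote→Q1. Q0=[] Q1=[P2,P3,P4,P5,P1] Q2=[]
t=15-21: P2@Q1 runs 6, rem=3, quantum used, demote→Q2. Q0=[] Q1=[P3,P4,P5,P1] Q2=[P2]
t=21-26: P3@Q1 runs 5, rem=0, completes. Q0=[] Q1=[P4,P5,P1] Q2=[P2]
t=26-32: P4@Q1 runs 6, rem=3, quantum used, demote→Q2. Q0=[] Q1=[P5,P1] Q2=[P2,P4]
t=32-38: P5@Q1 runs 6, rem=6, quantum used, demote→Q2. Q0=[] Q1=[P1] Q2=[P2,P4,P5]
t=38-39: P1@Q1 runs 1, rem=0, completes. Q0=[] Q1=[] Q2=[P2,P4,P5]
t=39-42: P2@Q2 runs 3, rem=0, completes. Q0=[] Q1=[] Q2=[P4,P5]
t=42-45: P4@Q2 runs 3, rem=0, completes. Q0=[] Q1=[] Q2=[P5]
t=45-51: P5@Q2 runs 6, rem=0, completes. Q0=[] Q1=[] Q2=[]

Answer: P1(0-2) P2(2-4) P3(4-6) P4(6-8) P5(8-10) P1(10-13) P1(13-15) P2(15-21) P3(21-26) P4(26-32) P5(32-38) P1(38-39) P2(39-42) P4(42-45) P5(45-51)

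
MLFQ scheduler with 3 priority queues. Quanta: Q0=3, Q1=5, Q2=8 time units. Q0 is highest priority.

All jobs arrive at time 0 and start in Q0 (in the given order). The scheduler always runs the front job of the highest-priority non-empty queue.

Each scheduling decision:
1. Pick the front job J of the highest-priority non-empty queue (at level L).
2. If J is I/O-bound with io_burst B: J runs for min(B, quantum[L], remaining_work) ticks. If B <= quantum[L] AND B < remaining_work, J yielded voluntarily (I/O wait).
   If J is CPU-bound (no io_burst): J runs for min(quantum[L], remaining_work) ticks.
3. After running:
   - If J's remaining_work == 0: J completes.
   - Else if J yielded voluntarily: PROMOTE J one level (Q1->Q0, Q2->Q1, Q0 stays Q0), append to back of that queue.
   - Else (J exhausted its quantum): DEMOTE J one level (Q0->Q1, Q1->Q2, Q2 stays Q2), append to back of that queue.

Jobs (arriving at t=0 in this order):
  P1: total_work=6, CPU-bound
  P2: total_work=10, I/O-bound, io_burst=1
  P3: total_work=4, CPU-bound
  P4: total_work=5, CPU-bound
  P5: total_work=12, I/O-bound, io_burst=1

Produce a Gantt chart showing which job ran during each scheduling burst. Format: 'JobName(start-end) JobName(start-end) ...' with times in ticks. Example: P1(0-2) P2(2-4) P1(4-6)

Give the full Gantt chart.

t=0-3: P1@Q0 runs 3, rem=3, quantum used, demote→Q1. Q0=[P2,P3,P4,P5] Q1=[P1] Q2=[]
t=3-4: P2@Q0 runs 1, rem=9, I/O yield, promote→Q0. Q0=[P3,P4,P5,P2] Q1=[P1] Q2=[]
t=4-7: P3@Q0 runs 3, rem=1, quantum used, demote→Q1. Q0=[P4,P5,P2] Q1=[P1,P3] Q2=[]
t=7-10: P4@Q0 runs 3, rem=2, quantum used, demote→Q1. Q0=[P5,P2] Q1=[P1,P3,P4] Q2=[]
t=10-11: P5@Q0 runs 1, rem=11, I/O yield, promote→Q0. Q0=[P2,P5] Q1=[P1,P3,P4] Q2=[]
t=11-12: P2@Q0 runs 1, rem=8, I/O yield, promote→Q0. Q0=[P5,P2] Q1=[P1,P3,P4] Q2=[]
t=12-13: P5@Q0 runs 1, rem=10, I/O yield, promote→Q0. Q0=[P2,P5] Q1=[P1,P3,P4] Q2=[]
t=13-14: P2@Q0 runs 1, rem=7, I/O yield, promote→Q0. Q0=[P5,P2] Q1=[P1,P3,P4] Q2=[]
t=14-15: P5@Q0 runs 1, rem=9, I/O yield, promote→Q0. Q0=[P2,P5] Q1=[P1,P3,P4] Q2=[]
t=15-16: P2@Q0 runs 1, rem=6, I/O yield, promote→Q0. Q0=[P5,P2] Q1=[P1,P3,P4] Q2=[]
t=16-17: P5@Q0 runs 1, rem=8, I/O yield, promote→Q0. Q0=[P2,P5] Q1=[P1,P3,P4] Q2=[]
t=17-18: P2@Q0 runs 1, rem=5, I/O yield, promote→Q0. Q0=[P5,P2] Q1=[P1,P3,P4] Q2=[]
t=18-19: P5@Q0 runs 1, rem=7, I/O yield, promote→Q0. Q0=[P2,P5] Q1=[P1,P3,P4] Q2=[]
t=19-20: P2@Q0 runs 1, rem=4, I/O yield, promote→Q0. Q0=[P5,P2] Q1=[P1,P3,P4] Q2=[]
t=20-21: P5@Q0 runs 1, rem=6, I/O yield, promote→Q0. Q0=[P2,P5] Q1=[P1,P3,P4] Q2=[]
t=21-22: P2@Q0 runs 1, rem=3, I/O yield, promote→Q0. Q0=[P5,P2] Q1=[P1,P3,P4] Q2=[]
t=22-23: P5@Q0 runs 1, rem=5, I/O yield, promote→Q0. Q0=[P2,P5] Q1=[P1,P3,P4] Q2=[]
t=23-24: P2@Q0 runs 1, rem=2, I/O yield, promote→Q0. Q0=[P5,P2] Q1=[P1,P3,P4] Q2=[]
t=24-25: P5@Q0 runs 1, rem=4, I/O yield, promote→Q0. Q0=[P2,P5] Q1=[P1,P3,P4] Q2=[]
t=25-26: P2@Q0 runs 1, rem=1, I/O yield, promote→Q0. Q0=[P5,P2] Q1=[P1,P3,P4] Q2=[]
t=26-27: P5@Q0 runs 1, rem=3, I/O yield, promote→Q0. Q0=[P2,P5] Q1=[P1,P3,P4] Q2=[]
t=27-28: P2@Q0 runs 1, rem=0, completes. Q0=[P5] Q1=[P1,P3,P4] Q2=[]
t=28-29: P5@Q0 runs 1, rem=2, I/O yield, promote→Q0. Q0=[P5] Q1=[P1,P3,P4] Q2=[]
t=29-30: P5@Q0 runs 1, rem=1, I/O yield, promote→Q0. Q0=[P5] Q1=[P1,P3,P4] Q2=[]
t=30-31: P5@Q0 runs 1, rem=0, completes. Q0=[] Q1=[P1,P3,P4] Q2=[]
t=31-34: P1@Q1 runs 3, rem=0, completes. Q0=[] Q1=[P3,P4] Q2=[]
t=34-35: P3@Q1 runs 1, rem=0, completes. Q0=[] Q1=[P4] Q2=[]
t=35-37: P4@Q1 runs 2, rem=0, completes. Q0=[] Q1=[] Q2=[]

Answer: P1(0-3) P2(3-4) P3(4-7) P4(7-10) P5(10-11) P2(11-12) P5(12-13) P2(13-14) P5(14-15) P2(15-16) P5(16-17) P2(17-18) P5(18-19) P2(19-20) P5(20-21) P2(21-22) P5(22-23) P2(23-24) P5(24-25) P2(25-26) P5(26-27) P2(27-28) P5(28-29) P5(29-30) P5(30-31) P1(31-34) P3(34-35) P4(35-37)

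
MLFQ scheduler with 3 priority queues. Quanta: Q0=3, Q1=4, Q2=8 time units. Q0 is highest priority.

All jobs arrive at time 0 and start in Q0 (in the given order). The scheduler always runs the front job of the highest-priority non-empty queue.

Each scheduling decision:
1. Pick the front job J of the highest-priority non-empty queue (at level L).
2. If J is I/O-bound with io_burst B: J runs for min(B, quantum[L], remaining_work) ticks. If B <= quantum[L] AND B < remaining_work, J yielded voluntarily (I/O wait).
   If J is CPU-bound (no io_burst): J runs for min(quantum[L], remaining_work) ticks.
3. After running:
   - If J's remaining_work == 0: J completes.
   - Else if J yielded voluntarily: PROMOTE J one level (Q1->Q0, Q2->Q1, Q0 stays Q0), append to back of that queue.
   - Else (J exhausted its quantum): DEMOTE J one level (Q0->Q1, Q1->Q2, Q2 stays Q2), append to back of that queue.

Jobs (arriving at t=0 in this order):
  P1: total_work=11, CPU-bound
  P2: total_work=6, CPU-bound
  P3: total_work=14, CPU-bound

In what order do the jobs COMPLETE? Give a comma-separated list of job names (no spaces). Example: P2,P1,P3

t=0-3: P1@Q0 runs 3, rem=8, quantum used, demote→Q1. Q0=[P2,P3] Q1=[P1] Q2=[]
t=3-6: P2@Q0 runs 3, rem=3, quantum used, demote→Q1. Q0=[P3] Q1=[P1,P2] Q2=[]
t=6-9: P3@Q0 runs 3, rem=11, quantum used, demote→Q1. Q0=[] Q1=[P1,P2,P3] Q2=[]
t=9-13: P1@Q1 runs 4, rem=4, quantum used, demote→Q2. Q0=[] Q1=[P2,P3] Q2=[P1]
t=13-16: P2@Q1 runs 3, rem=0, completes. Q0=[] Q1=[P3] Q2=[P1]
t=16-20: P3@Q1 runs 4, rem=7, quantum used, demote→Q2. Q0=[] Q1=[] Q2=[P1,P3]
t=20-24: P1@Q2 runs 4, rem=0, completes. Q0=[] Q1=[] Q2=[P3]
t=24-31: P3@Q2 runs 7, rem=0, completes. Q0=[] Q1=[] Q2=[]

Answer: P2,P1,P3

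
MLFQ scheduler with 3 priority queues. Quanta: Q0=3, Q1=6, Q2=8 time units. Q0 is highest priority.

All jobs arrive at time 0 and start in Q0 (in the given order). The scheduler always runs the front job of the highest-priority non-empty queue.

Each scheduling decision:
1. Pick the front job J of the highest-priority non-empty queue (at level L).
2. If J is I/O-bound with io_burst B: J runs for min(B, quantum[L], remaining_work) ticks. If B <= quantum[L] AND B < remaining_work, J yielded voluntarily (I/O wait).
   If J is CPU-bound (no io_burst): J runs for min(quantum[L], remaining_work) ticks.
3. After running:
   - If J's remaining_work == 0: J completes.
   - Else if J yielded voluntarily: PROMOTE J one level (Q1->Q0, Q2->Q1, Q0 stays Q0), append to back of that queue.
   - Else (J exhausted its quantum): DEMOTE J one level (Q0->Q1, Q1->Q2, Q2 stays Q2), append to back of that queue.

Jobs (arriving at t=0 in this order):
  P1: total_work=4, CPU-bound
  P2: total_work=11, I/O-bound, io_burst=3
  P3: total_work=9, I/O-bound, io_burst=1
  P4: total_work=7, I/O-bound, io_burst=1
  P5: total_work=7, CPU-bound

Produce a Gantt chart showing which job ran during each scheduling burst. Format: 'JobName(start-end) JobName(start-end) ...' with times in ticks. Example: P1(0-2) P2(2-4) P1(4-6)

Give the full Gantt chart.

t=0-3: P1@Q0 runs 3, rem=1, quantum used, demote→Q1. Q0=[P2,P3,P4,P5] Q1=[P1] Q2=[]
t=3-6: P2@Q0 runs 3, rem=8, I/O yield, promote→Q0. Q0=[P3,P4,P5,P2] Q1=[P1] Q2=[]
t=6-7: P3@Q0 runs 1, rem=8, I/O yield, promote→Q0. Q0=[P4,P5,P2,P3] Q1=[P1] Q2=[]
t=7-8: P4@Q0 runs 1, rem=6, I/O yield, promote→Q0. Q0=[P5,P2,P3,P4] Q1=[P1] Q2=[]
t=8-11: P5@Q0 runs 3, rem=4, quantum used, demote→Q1. Q0=[P2,P3,P4] Q1=[P1,P5] Q2=[]
t=11-14: P2@Q0 runs 3, rem=5, I/O yield, promote→Q0. Q0=[P3,P4,P2] Q1=[P1,P5] Q2=[]
t=14-15: P3@Q0 runs 1, rem=7, I/O yield, promote→Q0. Q0=[P4,P2,P3] Q1=[P1,P5] Q2=[]
t=15-16: P4@Q0 runs 1, rem=5, I/O yield, promote→Q0. Q0=[P2,P3,P4] Q1=[P1,P5] Q2=[]
t=16-19: P2@Q0 runs 3, rem=2, I/O yield, promote→Q0. Q0=[P3,P4,P2] Q1=[P1,P5] Q2=[]
t=19-20: P3@Q0 runs 1, rem=6, I/O yield, promote→Q0. Q0=[P4,P2,P3] Q1=[P1,P5] Q2=[]
t=20-21: P4@Q0 runs 1, rem=4, I/O yield, promote→Q0. Q0=[P2,P3,P4] Q1=[P1,P5] Q2=[]
t=21-23: P2@Q0 runs 2, rem=0, completes. Q0=[P3,P4] Q1=[P1,P5] Q2=[]
t=23-24: P3@Q0 runs 1, rem=5, I/O yield, promote→Q0. Q0=[P4,P3] Q1=[P1,P5] Q2=[]
t=24-25: P4@Q0 runs 1, rem=3, I/O yield, promote→Q0. Q0=[P3,P4] Q1=[P1,P5] Q2=[]
t=25-26: P3@Q0 runs 1, rem=4, I/O yield, promote→Q0. Q0=[P4,P3] Q1=[P1,P5] Q2=[]
t=26-27: P4@Q0 runs 1, rem=2, I/O yield, promote→Q0. Q0=[P3,P4] Q1=[P1,P5] Q2=[]
t=27-28: P3@Q0 runs 1, rem=3, I/O yield, promote→Q0. Q0=[P4,P3] Q1=[P1,P5] Q2=[]
t=28-29: P4@Q0 runs 1, rem=1, I/O yield, promote→Q0. Q0=[P3,P4] Q1=[P1,P5] Q2=[]
t=29-30: P3@Q0 runs 1, rem=2, I/O yield, promote→Q0. Q0=[P4,P3] Q1=[P1,P5] Q2=[]
t=30-31: P4@Q0 runs 1, rem=0, completes. Q0=[P3] Q1=[P1,P5] Q2=[]
t=31-32: P3@Q0 runs 1, rem=1, I/O yield, promote→Q0. Q0=[P3] Q1=[P1,P5] Q2=[]
t=32-33: P3@Q0 runs 1, rem=0, completes. Q0=[] Q1=[P1,P5] Q2=[]
t=33-34: P1@Q1 runs 1, rem=0, completes. Q0=[] Q1=[P5] Q2=[]
t=34-38: P5@Q1 runs 4, rem=0, completes. Q0=[] Q1=[] Q2=[]

Answer: P1(0-3) P2(3-6) P3(6-7) P4(7-8) P5(8-11) P2(11-14) P3(14-15) P4(15-16) P2(16-19) P3(19-20) P4(20-21) P2(21-23) P3(23-24) P4(24-25) P3(25-26) P4(26-27) P3(27-28) P4(28-29) P3(29-30) P4(30-31) P3(31-32) P3(32-33) P1(33-34) P5(34-38)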